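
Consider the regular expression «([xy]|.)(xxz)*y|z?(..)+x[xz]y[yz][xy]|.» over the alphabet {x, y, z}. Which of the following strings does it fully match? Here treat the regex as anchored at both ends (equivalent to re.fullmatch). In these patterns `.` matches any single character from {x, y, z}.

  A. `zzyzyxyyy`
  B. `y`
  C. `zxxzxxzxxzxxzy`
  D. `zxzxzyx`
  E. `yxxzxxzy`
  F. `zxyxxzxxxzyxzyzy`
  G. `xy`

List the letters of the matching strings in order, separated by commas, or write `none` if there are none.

A → no match
B → match
C → match
D → no match
E → match
F → match
G → match

B, C, E, F, G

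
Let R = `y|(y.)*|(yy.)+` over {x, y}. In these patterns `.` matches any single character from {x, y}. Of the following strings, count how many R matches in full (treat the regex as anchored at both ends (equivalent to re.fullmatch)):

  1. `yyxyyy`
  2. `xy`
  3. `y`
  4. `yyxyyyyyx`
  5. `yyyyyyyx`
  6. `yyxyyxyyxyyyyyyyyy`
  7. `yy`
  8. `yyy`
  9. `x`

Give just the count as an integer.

7

1 → match
2 → no match
3 → match
4 → match
5 → match
6 → match
7 → match
8 → match
9 → no match
Total matched: 7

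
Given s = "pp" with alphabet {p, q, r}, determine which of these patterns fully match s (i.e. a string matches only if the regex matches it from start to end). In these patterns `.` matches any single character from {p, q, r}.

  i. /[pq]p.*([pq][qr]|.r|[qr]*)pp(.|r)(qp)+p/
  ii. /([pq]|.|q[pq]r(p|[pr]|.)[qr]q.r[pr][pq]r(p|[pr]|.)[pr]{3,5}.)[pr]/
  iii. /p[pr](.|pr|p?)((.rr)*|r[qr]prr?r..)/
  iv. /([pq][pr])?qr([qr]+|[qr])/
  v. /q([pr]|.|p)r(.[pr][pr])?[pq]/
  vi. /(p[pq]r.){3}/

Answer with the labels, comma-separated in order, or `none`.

ii, iii

i → no match — must end with "qpp"
ii → match
iii → match
iv → no match
v → no match — must start with "q"
vi → no match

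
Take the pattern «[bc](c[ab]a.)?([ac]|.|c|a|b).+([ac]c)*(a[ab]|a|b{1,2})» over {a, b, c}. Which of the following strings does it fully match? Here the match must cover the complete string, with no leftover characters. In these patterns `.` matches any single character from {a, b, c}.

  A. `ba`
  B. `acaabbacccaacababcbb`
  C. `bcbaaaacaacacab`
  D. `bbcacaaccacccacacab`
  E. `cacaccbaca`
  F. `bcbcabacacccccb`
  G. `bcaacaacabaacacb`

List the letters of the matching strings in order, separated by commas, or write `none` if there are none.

C, D, E, F, G

A → no match
B → no match
C → match
D → match
E → match
F → match
G → match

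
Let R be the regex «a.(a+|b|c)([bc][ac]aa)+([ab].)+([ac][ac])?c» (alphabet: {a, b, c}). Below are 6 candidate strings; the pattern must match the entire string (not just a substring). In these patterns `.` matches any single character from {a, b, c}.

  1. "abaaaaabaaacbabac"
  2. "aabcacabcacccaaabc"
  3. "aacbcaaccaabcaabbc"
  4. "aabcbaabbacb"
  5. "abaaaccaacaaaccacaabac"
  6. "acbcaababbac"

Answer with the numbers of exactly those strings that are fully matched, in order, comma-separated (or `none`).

3

1 → no match
2 → no match
3 → match
4 → no match — must end with "c"
5 → no match
6 → no match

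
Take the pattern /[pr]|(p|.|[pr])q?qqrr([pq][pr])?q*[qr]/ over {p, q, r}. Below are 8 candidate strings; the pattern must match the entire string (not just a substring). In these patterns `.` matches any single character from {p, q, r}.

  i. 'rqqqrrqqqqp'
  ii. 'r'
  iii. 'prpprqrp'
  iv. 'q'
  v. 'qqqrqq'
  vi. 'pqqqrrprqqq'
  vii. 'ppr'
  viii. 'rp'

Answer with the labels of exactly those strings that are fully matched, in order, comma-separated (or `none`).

i → no match
ii → match
iii → no match
iv → no match
v → no match
vi → match
vii → no match
viii → no match

ii, vi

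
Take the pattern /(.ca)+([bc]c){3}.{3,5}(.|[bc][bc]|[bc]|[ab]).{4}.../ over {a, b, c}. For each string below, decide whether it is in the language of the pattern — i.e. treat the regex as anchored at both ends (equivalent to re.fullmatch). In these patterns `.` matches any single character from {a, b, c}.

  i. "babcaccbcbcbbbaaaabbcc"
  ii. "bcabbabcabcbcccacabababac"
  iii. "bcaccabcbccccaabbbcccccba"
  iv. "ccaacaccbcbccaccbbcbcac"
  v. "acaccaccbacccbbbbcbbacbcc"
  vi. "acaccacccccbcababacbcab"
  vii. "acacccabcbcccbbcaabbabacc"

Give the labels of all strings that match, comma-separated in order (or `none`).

iii, iv

i → no match
ii → no match
iii → match
iv → match
v → no match
vi → no match
vii → no match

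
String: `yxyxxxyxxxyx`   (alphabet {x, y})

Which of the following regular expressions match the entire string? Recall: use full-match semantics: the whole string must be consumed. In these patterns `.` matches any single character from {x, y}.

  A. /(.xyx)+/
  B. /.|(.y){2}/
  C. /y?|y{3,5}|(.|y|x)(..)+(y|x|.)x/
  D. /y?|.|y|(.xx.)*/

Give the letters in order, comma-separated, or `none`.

A

A → match
B → no match
C → no match
D → no match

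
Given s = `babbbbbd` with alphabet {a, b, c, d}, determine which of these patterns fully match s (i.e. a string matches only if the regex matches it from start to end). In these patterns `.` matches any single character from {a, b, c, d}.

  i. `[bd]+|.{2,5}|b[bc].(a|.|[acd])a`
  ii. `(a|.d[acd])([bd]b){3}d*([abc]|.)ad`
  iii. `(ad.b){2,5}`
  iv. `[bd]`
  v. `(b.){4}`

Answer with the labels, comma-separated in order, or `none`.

i → no match
ii → no match — must end with `ad`
iii → no match — must start with `ad`
iv → no match
v → match

v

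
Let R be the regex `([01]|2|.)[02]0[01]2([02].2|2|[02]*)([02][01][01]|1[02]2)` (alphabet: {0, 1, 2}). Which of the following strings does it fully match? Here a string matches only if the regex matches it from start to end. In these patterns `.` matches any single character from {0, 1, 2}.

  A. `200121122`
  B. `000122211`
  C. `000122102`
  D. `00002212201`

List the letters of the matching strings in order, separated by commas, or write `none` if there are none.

B, C, D

A → no match
B → match
C → match
D → match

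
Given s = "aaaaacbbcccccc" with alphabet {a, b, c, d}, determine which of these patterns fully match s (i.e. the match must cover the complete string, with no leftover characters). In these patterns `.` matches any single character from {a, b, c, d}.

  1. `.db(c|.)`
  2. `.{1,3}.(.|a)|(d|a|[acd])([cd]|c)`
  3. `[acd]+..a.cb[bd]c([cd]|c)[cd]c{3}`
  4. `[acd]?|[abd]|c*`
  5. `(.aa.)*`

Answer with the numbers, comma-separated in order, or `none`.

3

1 → no match
2 → no match
3 → match
4 → no match
5 → no match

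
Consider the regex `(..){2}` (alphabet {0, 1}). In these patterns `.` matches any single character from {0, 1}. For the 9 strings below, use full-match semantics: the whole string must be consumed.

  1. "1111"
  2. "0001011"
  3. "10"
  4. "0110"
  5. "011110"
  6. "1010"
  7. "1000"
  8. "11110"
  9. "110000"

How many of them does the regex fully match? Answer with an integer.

1 → match
2 → no match
3 → no match
4 → match
5 → no match
6 → match
7 → match
8 → no match
9 → no match
Total matched: 4

4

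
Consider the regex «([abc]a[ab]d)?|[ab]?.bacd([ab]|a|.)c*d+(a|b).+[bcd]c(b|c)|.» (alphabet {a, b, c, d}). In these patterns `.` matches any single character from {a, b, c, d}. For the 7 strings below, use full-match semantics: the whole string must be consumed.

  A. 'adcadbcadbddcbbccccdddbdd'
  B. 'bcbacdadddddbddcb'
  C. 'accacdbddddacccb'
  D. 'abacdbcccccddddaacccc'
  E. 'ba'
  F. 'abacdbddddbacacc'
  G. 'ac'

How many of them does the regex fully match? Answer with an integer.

A → no match
B → match
C → no match
D → match
E → no match
F → no match
G → no match
Total matched: 2

2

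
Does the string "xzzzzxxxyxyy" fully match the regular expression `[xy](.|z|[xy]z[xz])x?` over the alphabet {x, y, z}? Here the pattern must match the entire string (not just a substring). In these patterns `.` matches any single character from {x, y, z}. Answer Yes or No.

No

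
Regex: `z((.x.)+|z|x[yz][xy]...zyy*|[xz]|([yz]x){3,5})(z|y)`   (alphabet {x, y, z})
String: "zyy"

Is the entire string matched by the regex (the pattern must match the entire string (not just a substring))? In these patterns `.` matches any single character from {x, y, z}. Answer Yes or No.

No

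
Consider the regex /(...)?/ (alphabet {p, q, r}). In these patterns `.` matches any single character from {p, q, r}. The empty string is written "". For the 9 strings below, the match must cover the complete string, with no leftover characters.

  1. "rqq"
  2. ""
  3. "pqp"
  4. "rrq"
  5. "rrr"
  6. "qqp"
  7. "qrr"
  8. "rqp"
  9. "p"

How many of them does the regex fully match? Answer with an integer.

8

1 → match
2 → match
3 → match
4 → match
5 → match
6 → match
7 → match
8 → match
9 → no match
Total matched: 8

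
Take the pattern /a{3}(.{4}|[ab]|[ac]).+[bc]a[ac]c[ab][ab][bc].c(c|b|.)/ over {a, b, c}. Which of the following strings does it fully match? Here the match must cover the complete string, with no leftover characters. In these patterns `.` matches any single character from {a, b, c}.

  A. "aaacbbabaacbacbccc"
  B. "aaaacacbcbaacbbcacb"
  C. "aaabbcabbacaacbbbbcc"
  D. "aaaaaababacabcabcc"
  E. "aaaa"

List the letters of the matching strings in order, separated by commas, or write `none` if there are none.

B, C

A → no match
B → match
C → match
D → no match
E. "aaaa" → no match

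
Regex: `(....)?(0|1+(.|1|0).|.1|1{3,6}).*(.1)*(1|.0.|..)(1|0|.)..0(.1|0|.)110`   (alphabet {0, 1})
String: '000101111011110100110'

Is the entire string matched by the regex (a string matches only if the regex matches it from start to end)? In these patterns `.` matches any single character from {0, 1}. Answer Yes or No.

Yes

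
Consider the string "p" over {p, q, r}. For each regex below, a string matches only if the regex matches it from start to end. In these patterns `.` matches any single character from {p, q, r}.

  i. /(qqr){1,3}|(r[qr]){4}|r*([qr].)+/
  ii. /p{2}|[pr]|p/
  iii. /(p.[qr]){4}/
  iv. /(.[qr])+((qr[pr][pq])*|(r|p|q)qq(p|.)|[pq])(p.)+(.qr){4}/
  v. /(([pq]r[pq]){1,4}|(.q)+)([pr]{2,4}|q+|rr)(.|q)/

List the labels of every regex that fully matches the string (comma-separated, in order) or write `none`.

i → no match
ii → match
iii → no match
iv → no match — must end with "qr"
v → no match

ii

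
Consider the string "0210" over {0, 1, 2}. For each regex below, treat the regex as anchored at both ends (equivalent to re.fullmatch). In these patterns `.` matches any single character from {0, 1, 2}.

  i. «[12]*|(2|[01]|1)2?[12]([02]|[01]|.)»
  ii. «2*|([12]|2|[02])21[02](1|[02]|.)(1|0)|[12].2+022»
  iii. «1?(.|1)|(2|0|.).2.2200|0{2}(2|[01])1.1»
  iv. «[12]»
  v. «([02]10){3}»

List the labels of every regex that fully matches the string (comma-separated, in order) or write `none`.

i → match
ii → no match
iii → no match
iv → no match
v → no match

i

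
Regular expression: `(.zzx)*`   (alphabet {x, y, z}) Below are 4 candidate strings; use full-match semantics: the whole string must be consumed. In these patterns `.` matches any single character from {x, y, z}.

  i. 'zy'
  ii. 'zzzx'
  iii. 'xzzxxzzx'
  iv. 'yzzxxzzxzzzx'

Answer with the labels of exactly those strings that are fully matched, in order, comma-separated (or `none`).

i. 'zy' → no match
ii. 'zzzx' → match
iii. 'xzzxxzzx' → match
iv. 'yzzxxzzxzzzx' → match

ii, iii, iv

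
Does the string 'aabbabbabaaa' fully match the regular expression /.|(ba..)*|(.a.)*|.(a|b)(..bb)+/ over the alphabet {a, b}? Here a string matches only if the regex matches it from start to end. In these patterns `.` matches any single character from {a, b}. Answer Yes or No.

Yes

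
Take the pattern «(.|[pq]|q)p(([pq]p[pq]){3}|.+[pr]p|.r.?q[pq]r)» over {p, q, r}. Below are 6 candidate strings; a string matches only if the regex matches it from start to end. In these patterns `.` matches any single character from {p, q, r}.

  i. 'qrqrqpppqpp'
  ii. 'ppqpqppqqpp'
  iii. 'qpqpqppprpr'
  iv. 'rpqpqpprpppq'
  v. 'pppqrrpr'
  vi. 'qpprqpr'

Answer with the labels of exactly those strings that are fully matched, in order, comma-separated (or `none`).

i → no match
ii → match
iii → no match
iv → no match
v → no match
vi → match

ii, vi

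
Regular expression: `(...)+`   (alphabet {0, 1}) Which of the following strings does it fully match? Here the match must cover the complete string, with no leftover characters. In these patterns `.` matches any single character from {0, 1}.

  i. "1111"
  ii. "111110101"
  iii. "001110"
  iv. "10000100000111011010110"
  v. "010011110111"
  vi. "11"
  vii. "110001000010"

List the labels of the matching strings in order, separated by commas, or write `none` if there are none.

ii, iii, v, vii

i → no match
ii → match
iii → match
iv → no match
v → match
vi → no match
vii → match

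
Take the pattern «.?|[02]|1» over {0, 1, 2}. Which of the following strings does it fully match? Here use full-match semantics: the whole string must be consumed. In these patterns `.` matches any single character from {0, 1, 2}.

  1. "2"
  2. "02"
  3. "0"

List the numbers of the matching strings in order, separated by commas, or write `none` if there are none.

1. "2" → match
2. "02" → no match
3. "0" → match

1, 3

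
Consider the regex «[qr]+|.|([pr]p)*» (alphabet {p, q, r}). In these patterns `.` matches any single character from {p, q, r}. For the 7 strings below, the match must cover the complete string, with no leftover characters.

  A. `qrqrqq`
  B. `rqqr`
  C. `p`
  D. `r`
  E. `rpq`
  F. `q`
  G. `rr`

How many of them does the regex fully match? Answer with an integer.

6

A → match
B → match
C → match
D → match
E → no match
F → match
G → match
Total matched: 6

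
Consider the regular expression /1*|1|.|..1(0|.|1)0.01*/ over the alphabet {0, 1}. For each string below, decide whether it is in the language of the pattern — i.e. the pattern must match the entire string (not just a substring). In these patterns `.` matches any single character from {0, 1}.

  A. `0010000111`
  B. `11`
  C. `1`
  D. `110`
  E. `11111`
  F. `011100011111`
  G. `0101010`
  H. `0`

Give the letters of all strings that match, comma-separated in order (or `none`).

A → match
B → match
C → match
D → no match
E → match
F → match
G → no match
H → match

A, B, C, E, F, H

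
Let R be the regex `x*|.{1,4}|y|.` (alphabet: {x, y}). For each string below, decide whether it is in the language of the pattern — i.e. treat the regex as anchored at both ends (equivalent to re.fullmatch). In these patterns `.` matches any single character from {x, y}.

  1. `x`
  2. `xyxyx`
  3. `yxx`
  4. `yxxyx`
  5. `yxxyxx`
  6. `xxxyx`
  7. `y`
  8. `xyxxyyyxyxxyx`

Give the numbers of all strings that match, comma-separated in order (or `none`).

1, 3, 7

1 → match
2 → no match
3 → match
4 → no match
5 → no match
6 → no match
7 → match
8 → no match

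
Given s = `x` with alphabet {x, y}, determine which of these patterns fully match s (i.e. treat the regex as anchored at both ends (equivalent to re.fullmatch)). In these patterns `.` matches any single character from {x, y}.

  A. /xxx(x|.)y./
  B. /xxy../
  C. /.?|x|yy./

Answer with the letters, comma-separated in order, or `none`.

A → no match — must start with `xxx`
B → no match — must start with `xxy`
C → match

C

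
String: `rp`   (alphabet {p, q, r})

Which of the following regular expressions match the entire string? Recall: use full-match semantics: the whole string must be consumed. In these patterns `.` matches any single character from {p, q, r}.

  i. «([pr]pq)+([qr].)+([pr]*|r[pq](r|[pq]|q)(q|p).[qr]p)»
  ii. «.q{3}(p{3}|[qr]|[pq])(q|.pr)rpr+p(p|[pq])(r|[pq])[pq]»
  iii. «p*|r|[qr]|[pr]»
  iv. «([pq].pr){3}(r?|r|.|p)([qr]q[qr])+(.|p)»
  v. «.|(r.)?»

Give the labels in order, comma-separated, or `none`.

i → no match
ii → no match
iii → no match
iv → no match
v → match

v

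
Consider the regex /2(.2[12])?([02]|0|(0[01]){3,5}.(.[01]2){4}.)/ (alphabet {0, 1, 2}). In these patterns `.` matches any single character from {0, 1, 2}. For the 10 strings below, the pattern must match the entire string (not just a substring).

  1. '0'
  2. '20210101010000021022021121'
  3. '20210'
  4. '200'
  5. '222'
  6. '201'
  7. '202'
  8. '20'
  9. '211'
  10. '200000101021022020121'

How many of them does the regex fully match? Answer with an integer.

1 → no match — must start with '2'
2 → match
3 → match
4 → no match
5 → no match
6 → no match
7 → no match
8 → match
9 → no match
10 → match
Total matched: 4

4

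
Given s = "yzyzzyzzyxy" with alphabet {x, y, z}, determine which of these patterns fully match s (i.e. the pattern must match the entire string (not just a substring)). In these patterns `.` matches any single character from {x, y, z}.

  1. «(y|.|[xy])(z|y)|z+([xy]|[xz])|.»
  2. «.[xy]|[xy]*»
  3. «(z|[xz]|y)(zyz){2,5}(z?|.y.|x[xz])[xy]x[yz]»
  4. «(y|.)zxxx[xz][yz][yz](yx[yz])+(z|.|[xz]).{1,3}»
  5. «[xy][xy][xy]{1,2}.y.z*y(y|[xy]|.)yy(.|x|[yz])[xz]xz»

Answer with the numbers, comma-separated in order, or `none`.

3

1 → no match
2 → no match
3 → match
4 → no match
5 → no match — must end with "xz"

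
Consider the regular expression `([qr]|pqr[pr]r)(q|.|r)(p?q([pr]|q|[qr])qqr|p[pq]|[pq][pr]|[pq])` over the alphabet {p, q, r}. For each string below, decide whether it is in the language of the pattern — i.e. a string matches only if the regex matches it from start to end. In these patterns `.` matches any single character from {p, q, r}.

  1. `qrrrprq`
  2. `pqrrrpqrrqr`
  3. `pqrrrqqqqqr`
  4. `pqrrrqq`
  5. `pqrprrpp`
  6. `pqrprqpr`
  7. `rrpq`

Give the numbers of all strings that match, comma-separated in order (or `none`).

3, 4, 5, 6, 7

1 → no match
2 → no match
3 → match
4 → match
5 → match
6 → match
7 → match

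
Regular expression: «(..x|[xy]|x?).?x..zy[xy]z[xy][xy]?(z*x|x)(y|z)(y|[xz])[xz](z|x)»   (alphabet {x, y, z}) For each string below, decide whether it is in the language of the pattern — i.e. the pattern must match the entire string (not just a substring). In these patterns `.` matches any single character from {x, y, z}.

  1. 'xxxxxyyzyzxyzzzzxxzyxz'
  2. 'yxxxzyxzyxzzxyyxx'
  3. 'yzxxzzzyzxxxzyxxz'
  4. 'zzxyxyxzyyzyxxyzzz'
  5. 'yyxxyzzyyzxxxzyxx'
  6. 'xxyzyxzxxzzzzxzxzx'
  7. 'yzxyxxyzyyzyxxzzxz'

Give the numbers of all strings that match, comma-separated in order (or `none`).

1 → no match
2 → match
3 → no match
4 → match
5 → match
6 → match
7 → match

2, 4, 5, 6, 7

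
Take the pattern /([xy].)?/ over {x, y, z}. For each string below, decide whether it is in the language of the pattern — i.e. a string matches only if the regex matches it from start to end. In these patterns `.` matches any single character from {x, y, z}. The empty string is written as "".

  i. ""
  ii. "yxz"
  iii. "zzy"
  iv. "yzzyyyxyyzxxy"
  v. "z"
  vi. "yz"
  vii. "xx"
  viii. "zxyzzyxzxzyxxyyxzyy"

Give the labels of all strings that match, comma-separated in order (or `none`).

i → match
ii → no match
iii → no match
iv → no match
v → no match
vi → match
vii → match
viii → no match

i, vi, vii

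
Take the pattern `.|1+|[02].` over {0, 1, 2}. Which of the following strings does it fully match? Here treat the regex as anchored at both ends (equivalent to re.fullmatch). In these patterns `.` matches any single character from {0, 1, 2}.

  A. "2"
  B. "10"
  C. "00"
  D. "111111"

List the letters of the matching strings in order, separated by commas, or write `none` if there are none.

A, C, D

A → match
B → no match
C → match
D → match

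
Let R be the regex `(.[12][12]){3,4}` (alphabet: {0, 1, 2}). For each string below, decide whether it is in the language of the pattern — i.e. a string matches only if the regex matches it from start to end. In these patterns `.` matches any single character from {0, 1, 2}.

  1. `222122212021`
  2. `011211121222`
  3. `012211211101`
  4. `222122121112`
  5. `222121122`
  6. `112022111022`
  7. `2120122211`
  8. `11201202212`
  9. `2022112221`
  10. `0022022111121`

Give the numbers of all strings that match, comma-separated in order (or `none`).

1 → match
2 → match
3 → no match
4 → match
5 → match
6 → match
7 → no match
8 → no match
9 → no match
10 → no match

1, 2, 4, 5, 6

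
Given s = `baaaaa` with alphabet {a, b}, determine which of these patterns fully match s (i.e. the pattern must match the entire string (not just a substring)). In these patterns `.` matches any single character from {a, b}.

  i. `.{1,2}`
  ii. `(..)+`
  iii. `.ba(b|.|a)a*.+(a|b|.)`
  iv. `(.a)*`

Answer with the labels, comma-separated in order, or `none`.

ii, iv

i → no match
ii → match
iii → no match
iv → match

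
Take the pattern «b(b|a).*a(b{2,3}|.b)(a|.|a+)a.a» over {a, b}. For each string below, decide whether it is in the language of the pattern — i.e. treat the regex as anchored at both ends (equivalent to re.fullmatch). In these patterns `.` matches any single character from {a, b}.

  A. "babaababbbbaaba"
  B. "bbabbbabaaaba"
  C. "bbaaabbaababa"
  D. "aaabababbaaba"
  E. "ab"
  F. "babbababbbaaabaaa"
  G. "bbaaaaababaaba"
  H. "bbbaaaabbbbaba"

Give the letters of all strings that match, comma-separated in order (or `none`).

A → no match
B → no match
C → no match
D → no match — must start with "b"
E → no match — must start with "b"
F → no match
G → no match
H → match

H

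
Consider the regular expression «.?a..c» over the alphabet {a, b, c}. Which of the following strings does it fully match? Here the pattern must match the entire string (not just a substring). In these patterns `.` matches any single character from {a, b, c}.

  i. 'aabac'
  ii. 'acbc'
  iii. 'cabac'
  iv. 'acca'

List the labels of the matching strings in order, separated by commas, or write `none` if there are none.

i → match
ii → match
iii → match
iv → no match — must end with 'c'

i, ii, iii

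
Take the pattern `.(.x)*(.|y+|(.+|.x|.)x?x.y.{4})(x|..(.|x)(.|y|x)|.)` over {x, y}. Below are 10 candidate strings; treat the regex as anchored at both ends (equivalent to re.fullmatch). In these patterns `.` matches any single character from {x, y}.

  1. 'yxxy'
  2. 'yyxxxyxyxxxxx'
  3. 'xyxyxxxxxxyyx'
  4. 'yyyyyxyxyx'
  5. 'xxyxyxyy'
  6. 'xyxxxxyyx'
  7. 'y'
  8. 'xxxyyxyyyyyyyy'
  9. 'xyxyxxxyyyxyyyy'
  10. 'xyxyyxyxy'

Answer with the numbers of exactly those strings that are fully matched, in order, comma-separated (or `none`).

1 → no match
2 → match
3 → no match
4 → no match
5 → no match
6 → no match
7 → no match
8 → no match
9 → no match
10 → match

2, 10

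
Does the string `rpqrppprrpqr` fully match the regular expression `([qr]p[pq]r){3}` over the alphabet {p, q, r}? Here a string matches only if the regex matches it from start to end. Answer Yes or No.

No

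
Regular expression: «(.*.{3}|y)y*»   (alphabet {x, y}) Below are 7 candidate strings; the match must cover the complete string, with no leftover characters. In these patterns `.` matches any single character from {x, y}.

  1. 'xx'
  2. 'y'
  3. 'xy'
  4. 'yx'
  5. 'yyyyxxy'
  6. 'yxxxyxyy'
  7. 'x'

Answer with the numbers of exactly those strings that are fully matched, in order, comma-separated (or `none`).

2, 5, 6

1. 'xx' → no match
2. 'y' → match
3. 'xy' → no match
4. 'yx' → no match
5. 'yyyyxxy' → match
6. 'yxxxyxyy' → match
7. 'x' → no match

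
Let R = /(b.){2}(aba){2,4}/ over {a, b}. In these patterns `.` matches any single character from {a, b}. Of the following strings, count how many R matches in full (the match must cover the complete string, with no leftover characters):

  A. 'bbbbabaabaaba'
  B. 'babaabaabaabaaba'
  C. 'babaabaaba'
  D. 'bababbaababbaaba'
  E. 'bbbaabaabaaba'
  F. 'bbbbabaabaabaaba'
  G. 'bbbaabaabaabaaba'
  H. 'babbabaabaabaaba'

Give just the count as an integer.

A → match
B → match
C. 'babaabaaba' → match
D → no match
E → match
F → match
G → match
H → match
Total matched: 7

7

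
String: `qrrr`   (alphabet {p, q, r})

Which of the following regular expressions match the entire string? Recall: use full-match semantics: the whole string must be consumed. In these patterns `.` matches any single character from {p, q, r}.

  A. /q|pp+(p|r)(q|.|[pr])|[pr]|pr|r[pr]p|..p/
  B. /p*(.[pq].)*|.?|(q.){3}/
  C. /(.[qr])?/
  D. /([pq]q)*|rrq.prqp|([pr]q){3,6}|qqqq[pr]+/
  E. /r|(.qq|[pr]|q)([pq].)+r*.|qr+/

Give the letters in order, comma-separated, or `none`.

A → no match
B → no match
C → no match
D → no match
E → match

E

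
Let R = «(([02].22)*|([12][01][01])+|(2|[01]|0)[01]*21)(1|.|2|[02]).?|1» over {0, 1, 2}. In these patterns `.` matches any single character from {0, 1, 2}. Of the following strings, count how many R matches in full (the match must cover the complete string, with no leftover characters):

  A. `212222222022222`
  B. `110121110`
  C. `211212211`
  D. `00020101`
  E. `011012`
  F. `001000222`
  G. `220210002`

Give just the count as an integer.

0

A → no match
B → no match
C → no match
D → no match
E → no match
F → no match
G → no match
Total matched: 0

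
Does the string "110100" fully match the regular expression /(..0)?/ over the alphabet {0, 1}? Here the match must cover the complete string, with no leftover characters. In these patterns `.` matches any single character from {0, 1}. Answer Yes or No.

No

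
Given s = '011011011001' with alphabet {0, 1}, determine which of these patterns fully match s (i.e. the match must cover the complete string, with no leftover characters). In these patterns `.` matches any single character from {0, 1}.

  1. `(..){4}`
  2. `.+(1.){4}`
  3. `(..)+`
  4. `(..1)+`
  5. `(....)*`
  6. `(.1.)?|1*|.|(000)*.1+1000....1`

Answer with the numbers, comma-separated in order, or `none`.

1 → no match
2 → no match
3 → match
4 → match
5 → match
6 → no match

3, 4, 5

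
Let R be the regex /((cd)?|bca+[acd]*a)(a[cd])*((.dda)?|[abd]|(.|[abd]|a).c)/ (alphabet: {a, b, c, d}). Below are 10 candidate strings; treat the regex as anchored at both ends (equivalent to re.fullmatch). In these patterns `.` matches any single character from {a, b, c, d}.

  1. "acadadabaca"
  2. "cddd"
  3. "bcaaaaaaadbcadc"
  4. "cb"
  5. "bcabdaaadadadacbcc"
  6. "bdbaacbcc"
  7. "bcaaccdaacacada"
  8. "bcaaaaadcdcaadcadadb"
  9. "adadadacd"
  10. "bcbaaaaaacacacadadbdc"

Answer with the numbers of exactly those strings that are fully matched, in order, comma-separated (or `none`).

1 → no match
2 → no match
3 → no match
4 → no match
5 → no match
6 → no match
7 → match
8 → no match
9 → match
10 → no match

7, 9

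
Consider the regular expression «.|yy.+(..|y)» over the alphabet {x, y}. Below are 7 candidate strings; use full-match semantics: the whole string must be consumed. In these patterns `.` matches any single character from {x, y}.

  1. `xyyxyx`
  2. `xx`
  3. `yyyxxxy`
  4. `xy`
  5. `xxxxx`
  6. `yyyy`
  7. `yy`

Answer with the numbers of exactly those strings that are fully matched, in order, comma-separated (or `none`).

3, 6

1 → no match
2 → no match
3 → match
4 → no match
5 → no match
6 → match
7 → no match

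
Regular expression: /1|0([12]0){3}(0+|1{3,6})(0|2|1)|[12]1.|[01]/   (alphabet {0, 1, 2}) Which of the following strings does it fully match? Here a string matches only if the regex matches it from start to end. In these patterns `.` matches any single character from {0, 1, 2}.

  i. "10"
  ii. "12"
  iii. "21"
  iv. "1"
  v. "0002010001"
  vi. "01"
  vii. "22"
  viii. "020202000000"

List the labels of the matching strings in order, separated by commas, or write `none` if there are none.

iv, viii

i → no match
ii → no match
iii → no match
iv → match
v → no match
vi → no match
vii → no match
viii → match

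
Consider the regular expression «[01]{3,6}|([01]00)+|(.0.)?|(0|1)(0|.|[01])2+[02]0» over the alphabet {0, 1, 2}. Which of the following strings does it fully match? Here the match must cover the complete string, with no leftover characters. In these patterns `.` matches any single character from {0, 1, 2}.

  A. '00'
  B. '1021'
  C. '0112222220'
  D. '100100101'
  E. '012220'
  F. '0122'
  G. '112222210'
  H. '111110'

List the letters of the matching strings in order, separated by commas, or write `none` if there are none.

E, H

A → no match
B → no match
C → no match
D → no match
E → match
F → no match
G → no match
H → match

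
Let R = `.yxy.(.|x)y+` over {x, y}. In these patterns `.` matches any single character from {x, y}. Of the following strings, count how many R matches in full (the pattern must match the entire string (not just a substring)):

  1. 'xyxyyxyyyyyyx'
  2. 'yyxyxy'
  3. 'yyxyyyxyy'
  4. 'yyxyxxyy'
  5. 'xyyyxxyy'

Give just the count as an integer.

1 → no match — must end with 'y'
2 → no match
3 → no match
4 → match
5 → no match
Total matched: 1

1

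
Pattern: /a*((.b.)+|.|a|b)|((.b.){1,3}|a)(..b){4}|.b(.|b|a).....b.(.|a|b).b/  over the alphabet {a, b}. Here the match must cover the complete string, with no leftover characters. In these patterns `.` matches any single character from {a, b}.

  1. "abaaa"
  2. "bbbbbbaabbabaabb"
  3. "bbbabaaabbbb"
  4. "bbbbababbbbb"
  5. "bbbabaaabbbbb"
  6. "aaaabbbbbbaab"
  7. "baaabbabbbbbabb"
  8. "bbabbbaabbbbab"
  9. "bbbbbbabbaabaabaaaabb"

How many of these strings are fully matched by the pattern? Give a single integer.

1

1 → no match
2 → no match
3 → no match
4 → no match
5 → match
6 → no match
7 → no match
8 → no match
9 → no match
Total matched: 1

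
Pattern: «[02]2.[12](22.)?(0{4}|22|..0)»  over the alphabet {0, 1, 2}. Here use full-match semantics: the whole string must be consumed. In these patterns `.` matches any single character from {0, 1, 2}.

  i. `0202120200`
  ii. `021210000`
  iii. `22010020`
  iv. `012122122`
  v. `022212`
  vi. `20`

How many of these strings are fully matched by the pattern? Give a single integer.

i. `0202120200` → no match
ii. `021210000` → no match
iii. `22010020` → no match
iv. `012122122` → no match
v. `022212` → no match
vi. `20` → no match
Total matched: 0

0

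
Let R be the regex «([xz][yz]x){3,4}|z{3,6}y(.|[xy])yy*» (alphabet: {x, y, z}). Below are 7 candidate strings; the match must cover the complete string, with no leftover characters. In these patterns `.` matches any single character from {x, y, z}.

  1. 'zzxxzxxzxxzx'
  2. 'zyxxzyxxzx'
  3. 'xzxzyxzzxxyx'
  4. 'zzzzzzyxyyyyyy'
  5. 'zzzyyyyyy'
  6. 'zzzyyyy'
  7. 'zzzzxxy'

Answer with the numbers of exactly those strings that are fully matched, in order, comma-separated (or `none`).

1, 3, 4, 5, 6

1. 'zzxxzxxzxxzx' → match
2. 'zyxxzyxxzx' → no match
3. 'xzxzyxzzxxyx' → match
4 → match
5. 'zzzyyyyyy' → match
6. 'zzzyyyy' → match
7. 'zzzzxxy' → no match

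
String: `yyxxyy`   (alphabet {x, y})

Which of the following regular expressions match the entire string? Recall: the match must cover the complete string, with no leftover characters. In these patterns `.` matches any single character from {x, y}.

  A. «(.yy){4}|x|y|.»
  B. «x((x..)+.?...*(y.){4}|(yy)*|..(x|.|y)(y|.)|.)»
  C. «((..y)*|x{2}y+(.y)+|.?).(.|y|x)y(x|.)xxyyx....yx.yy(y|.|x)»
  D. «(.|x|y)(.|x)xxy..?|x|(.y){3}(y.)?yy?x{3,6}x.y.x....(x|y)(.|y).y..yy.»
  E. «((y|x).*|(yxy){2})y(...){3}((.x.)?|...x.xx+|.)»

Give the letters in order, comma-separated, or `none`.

D

A → no match
B → no match — must start with `x`
C → no match
D → match
E → no match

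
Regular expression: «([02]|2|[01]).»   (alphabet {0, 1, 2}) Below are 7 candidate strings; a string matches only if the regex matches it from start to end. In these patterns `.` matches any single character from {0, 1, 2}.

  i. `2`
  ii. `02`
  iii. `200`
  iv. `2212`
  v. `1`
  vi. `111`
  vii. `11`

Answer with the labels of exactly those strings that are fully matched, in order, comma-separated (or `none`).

i → no match
ii → match
iii → no match
iv → no match
v → no match
vi → no match
vii → match

ii, vii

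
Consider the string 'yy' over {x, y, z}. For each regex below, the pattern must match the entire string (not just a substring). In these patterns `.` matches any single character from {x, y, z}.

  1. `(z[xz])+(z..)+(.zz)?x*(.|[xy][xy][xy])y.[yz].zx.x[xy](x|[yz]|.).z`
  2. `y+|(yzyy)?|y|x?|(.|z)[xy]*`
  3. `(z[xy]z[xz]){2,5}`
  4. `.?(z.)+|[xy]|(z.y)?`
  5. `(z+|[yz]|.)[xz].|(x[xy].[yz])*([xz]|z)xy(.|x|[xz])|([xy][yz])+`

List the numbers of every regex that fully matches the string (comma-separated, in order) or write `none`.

1 → no match — must start with 'z'
2 → match
3 → no match — must start with 'z'
4 → no match
5 → match

2, 5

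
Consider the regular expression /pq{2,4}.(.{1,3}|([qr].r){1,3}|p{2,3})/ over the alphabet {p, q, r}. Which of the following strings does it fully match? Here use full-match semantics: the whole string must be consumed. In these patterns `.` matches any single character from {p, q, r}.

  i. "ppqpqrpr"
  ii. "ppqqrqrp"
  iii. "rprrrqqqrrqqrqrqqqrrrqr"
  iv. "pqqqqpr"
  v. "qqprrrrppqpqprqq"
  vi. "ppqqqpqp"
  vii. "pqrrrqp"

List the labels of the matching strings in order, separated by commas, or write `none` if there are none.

i → no match — must start with "pq"
ii → no match — must start with "pq"
iii → no match — must start with "pq"
iv → match
v → no match — must start with "pq"
vi → no match — must start with "pq"
vii → no match

iv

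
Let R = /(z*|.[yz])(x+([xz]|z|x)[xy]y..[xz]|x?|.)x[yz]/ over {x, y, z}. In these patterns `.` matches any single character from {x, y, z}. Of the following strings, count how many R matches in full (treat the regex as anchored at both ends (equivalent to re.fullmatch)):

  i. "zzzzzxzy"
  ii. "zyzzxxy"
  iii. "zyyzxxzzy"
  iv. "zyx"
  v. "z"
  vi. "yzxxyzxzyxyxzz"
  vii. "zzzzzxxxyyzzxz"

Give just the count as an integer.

i → no match
ii → no match
iii → no match
iv → no match
v → no match
vi → no match
vii → match
Total matched: 1

1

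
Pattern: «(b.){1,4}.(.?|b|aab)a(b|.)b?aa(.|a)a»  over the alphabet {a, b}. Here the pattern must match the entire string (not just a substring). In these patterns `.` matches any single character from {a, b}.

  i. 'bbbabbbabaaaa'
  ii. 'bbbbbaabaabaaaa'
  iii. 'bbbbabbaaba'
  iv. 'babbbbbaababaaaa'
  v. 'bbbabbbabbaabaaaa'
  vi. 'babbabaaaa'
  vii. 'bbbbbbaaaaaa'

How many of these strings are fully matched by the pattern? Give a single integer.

7

i → match
ii → match
iii → match
iv → match
v → match
vi → match
vii → match
Total matched: 7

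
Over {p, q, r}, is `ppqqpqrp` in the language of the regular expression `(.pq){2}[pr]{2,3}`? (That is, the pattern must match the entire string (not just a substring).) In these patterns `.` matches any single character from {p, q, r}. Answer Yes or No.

Yes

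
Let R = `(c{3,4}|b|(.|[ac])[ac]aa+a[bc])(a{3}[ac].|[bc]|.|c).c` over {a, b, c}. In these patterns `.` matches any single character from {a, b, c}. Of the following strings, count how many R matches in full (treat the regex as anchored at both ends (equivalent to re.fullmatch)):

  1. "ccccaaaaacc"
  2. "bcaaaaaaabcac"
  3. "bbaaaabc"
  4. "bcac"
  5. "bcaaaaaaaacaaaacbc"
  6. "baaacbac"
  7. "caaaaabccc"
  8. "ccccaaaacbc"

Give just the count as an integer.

1 → match
2 → match
3 → no match
4 → match
5 → match
6 → match
7 → match
8 → match
Total matched: 7

7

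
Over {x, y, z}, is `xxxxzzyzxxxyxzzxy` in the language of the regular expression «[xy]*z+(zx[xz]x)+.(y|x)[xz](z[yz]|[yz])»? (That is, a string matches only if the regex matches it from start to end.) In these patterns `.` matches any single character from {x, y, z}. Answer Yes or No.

No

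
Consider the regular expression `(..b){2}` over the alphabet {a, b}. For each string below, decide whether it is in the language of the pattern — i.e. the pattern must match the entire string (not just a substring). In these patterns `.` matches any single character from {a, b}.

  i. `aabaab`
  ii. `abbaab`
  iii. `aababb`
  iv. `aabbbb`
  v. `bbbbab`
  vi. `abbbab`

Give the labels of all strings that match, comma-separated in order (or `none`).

i → match
ii → match
iii → match
iv → match
v → match
vi → match

i, ii, iii, iv, v, vi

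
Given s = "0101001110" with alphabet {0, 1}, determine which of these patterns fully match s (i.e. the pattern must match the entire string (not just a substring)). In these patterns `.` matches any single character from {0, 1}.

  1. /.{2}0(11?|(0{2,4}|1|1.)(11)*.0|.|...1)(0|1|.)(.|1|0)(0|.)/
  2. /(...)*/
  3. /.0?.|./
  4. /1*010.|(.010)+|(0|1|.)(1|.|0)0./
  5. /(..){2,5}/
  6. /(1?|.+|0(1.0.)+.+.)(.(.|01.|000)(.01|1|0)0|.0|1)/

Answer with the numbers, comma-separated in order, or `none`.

1, 5, 6

1 → match
2 → no match
3 → no match
4 → no match
5 → match
6 → match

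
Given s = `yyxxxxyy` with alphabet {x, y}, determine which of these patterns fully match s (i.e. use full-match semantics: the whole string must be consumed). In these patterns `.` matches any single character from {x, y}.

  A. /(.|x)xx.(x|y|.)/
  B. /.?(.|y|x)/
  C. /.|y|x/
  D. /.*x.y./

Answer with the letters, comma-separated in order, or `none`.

A → no match
B → no match
C → no match
D → match

D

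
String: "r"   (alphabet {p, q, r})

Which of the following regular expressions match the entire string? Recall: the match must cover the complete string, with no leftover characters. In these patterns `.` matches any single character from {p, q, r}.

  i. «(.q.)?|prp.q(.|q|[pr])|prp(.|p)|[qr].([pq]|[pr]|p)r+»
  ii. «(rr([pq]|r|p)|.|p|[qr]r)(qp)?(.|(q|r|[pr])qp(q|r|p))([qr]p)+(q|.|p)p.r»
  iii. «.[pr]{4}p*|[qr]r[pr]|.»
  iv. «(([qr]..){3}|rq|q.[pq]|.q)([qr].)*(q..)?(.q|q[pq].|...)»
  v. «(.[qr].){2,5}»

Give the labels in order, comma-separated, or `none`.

i → no match
ii → no match
iii → match
iv → no match
v → no match

iii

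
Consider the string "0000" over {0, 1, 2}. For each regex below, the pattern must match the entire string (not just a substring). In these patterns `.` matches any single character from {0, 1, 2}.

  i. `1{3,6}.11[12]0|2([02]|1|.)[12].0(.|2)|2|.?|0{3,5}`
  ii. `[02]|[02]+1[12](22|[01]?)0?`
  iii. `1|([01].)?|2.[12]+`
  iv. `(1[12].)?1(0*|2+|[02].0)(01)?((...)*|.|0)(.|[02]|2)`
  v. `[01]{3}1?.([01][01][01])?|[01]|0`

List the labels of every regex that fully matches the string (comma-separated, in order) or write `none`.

i, v

i → match
ii → no match
iii → no match
iv → no match
v → match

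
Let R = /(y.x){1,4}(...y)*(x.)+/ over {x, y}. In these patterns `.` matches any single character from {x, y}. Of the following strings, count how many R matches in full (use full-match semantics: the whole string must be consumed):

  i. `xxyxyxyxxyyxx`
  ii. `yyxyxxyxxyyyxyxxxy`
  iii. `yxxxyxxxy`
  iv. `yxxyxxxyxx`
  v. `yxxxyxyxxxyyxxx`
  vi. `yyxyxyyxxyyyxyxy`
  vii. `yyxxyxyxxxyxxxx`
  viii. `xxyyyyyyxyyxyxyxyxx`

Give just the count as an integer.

4

i → no match — must start with `y`
ii → match
iii. `yxxxyxxxy` → match
iv. `yxxyxxxyxx` → match
v → no match
vi → no match
vii → match
viii → no match — must start with `y`
Total matched: 4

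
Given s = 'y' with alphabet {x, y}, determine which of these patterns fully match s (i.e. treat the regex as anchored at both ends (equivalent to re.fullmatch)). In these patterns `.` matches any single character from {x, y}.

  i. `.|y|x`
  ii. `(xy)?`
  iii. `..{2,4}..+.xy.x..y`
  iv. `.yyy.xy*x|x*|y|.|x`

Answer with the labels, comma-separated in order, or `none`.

i, iv

i → match
ii → no match
iii → no match
iv → match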